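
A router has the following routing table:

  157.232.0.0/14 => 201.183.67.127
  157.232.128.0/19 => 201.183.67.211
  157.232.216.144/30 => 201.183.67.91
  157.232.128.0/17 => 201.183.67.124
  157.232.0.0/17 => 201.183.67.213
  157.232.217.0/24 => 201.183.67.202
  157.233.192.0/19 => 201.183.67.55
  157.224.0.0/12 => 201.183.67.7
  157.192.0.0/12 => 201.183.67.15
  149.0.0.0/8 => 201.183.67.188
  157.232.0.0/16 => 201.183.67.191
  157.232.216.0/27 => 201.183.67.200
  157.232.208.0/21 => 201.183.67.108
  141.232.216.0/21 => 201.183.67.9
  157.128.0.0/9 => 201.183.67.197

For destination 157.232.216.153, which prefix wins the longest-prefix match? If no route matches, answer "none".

157.232.128.0/17

Entries matching 157.232.216.153:
  157.128.0.0/9 (157.128.0.0 - 157.255.255.255)
  157.224.0.0/12 (157.224.0.0 - 157.239.255.255)
  157.232.0.0/14 (157.232.0.0 - 157.235.255.255)
  157.232.0.0/16 (157.232.0.0 - 157.232.255.255)
  157.232.128.0/17 (157.232.128.0 - 157.232.255.255)
Most specific is 157.232.128.0/17.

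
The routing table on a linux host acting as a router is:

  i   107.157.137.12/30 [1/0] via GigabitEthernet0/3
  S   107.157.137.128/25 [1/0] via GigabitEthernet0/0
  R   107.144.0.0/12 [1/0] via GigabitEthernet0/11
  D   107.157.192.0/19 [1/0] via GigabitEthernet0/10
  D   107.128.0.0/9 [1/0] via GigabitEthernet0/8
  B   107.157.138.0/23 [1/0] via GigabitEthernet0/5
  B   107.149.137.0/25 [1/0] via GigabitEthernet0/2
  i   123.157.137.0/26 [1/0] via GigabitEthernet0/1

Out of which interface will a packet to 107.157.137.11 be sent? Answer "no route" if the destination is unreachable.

Routes whose prefix contains 107.157.137.11:
  107.128.0.0/9 (107.128.0.0 - 107.255.255.255) -> GigabitEthernet0/8
  107.144.0.0/12 (107.144.0.0 - 107.159.255.255) -> GigabitEthernet0/11
More-specific entries that do NOT match:
  107.157.137.12/30 (107.157.137.12 - 107.157.137.15) does not contain 107.157.137.11
  123.157.137.0/26 (123.157.137.0 - 123.157.137.63) does not contain 107.157.137.11
  107.157.137.128/25 (107.157.137.128 - 107.157.137.255) does not contain 107.157.137.11
  107.149.137.0/25 (107.149.137.0 - 107.149.137.127) does not contain 107.157.137.11
  107.157.138.0/23 (107.157.138.0 - 107.157.139.255) does not contain 107.157.137.11
  107.157.192.0/19 (107.157.192.0 - 107.157.223.255) does not contain 107.157.137.11
Longest matching prefix is /12 -> interface GigabitEthernet0/11.

GigabitEthernet0/11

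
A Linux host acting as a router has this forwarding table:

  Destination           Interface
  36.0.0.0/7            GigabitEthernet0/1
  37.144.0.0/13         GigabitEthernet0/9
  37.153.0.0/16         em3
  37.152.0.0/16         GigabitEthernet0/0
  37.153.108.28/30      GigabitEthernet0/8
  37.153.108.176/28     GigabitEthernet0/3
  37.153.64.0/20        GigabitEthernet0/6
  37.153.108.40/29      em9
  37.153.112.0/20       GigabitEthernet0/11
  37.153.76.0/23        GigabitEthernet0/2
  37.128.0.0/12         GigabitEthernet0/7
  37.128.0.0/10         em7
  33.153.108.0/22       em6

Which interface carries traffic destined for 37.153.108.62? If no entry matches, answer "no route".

em3

Routes whose prefix contains 37.153.108.62:
  36.0.0.0/7 (36.0.0.0 - 37.255.255.255) -> GigabitEthernet0/1
  37.128.0.0/10 (37.128.0.0 - 37.191.255.255) -> em7
  37.153.0.0/16 (37.153.0.0 - 37.153.255.255) -> em3
More-specific entries that do NOT match:
  37.153.108.28/30 (37.153.108.28 - 37.153.108.31) does not contain 37.153.108.62
  37.153.108.40/29 (37.153.108.40 - 37.153.108.47) does not contain 37.153.108.62
  37.153.108.176/28 (37.153.108.176 - 37.153.108.191) does not contain 37.153.108.62
  37.153.76.0/23 (37.153.76.0 - 37.153.77.255) does not contain 37.153.108.62
  33.153.108.0/22 (33.153.108.0 - 33.153.111.255) does not contain 37.153.108.62
  37.153.64.0/20 (37.153.64.0 - 37.153.79.255) does not contain 37.153.108.62
  37.153.112.0/20 (37.153.112.0 - 37.153.127.255) does not contain 37.153.108.62
Longest matching prefix is /16 -> interface em3.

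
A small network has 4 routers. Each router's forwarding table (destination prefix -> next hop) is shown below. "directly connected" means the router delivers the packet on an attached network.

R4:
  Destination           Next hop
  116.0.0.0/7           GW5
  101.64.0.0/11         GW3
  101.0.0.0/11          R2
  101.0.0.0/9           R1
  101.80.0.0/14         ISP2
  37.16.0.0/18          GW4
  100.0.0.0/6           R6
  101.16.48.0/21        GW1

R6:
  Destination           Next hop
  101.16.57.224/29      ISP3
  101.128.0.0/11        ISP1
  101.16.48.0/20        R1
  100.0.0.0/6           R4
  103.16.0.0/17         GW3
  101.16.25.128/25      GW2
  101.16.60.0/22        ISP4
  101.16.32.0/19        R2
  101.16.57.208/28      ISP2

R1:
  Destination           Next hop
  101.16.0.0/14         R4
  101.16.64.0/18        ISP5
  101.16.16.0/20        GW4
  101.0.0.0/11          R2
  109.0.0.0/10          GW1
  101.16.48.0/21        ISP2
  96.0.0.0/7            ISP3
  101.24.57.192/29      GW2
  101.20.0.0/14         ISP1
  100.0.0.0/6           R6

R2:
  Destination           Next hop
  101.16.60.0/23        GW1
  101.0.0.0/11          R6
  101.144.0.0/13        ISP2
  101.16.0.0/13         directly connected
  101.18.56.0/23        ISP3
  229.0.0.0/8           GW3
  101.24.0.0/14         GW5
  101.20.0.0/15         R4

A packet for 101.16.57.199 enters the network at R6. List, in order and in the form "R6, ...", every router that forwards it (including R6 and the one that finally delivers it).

R6, R1, R4, R2

At R6: longest match for 101.16.57.199 is 101.16.48.0/20 -> R1
At R1: longest match for 101.16.57.199 is 101.16.0.0/14 -> R4
At R4: longest match for 101.16.57.199 is 101.0.0.0/11 -> R2
At R2: longest match for 101.16.57.199 is 101.16.0.0/13 -> directly connected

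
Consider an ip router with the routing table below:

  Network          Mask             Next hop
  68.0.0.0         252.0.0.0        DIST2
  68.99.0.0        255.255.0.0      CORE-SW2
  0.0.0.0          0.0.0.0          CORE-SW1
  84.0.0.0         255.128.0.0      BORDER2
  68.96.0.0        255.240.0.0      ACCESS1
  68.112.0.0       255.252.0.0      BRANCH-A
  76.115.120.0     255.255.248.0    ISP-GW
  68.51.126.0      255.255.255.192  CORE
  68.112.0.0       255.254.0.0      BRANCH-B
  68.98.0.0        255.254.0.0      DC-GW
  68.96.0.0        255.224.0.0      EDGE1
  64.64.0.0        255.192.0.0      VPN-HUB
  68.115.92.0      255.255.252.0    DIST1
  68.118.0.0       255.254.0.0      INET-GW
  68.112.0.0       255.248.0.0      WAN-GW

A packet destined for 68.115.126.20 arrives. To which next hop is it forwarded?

BRANCH-A

Routes whose prefix contains 68.115.126.20:
  0.0.0.0/0 (default, matches everything) -> CORE-SW1
  68.0.0.0/6 (68.0.0.0 - 71.255.255.255) -> DIST2
  68.96.0.0/11 (68.96.0.0 - 68.127.255.255) -> EDGE1
  68.112.0.0/13 (68.112.0.0 - 68.119.255.255) -> WAN-GW
  68.112.0.0/14 (68.112.0.0 - 68.115.255.255) -> BRANCH-A
More-specific entries that do NOT match:
  68.51.126.0/26 (68.51.126.0 - 68.51.126.63) does not contain 68.115.126.20
  68.115.92.0/22 (68.115.92.0 - 68.115.95.255) does not contain 68.115.126.20
  76.115.120.0/21 (76.115.120.0 - 76.115.127.255) does not contain 68.115.126.20
  68.99.0.0/16 (68.99.0.0 - 68.99.255.255) does not contain 68.115.126.20
  68.112.0.0/15 (68.112.0.0 - 68.113.255.255) does not contain 68.115.126.20
  68.98.0.0/15 (68.98.0.0 - 68.99.255.255) does not contain 68.115.126.20
  68.118.0.0/15 (68.118.0.0 - 68.119.255.255) does not contain 68.115.126.20
Longest matching prefix is /14 -> next hop BRANCH-A.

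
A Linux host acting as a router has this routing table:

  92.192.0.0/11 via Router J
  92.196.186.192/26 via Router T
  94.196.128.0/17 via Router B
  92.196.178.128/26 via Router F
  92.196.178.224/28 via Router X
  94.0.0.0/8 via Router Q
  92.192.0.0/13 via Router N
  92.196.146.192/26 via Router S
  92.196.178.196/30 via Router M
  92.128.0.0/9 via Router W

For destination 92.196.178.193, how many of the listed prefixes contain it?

Prefixes containing 92.196.178.193:
  92.128.0.0/9 (92.128.0.0 - 92.255.255.255)
  92.192.0.0/11 (92.192.0.0 - 92.223.255.255)
  92.192.0.0/13 (92.192.0.0 - 92.199.255.255)
Total matching entries: 3.

3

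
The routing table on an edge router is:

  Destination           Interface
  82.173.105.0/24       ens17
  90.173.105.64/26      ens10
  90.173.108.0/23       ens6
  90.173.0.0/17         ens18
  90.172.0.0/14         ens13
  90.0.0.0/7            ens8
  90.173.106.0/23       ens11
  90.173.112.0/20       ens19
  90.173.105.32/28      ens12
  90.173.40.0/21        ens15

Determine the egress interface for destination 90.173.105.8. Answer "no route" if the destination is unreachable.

ens18

Routes whose prefix contains 90.173.105.8:
  90.0.0.0/7 (90.0.0.0 - 91.255.255.255) -> ens8
  90.172.0.0/14 (90.172.0.0 - 90.175.255.255) -> ens13
  90.173.0.0/17 (90.173.0.0 - 90.173.127.255) -> ens18
More-specific entries that do NOT match:
  90.173.105.32/28 (90.173.105.32 - 90.173.105.47) does not contain 90.173.105.8
  90.173.105.64/26 (90.173.105.64 - 90.173.105.127) does not contain 90.173.105.8
  82.173.105.0/24 (82.173.105.0 - 82.173.105.255) does not contain 90.173.105.8
  90.173.108.0/23 (90.173.108.0 - 90.173.109.255) does not contain 90.173.105.8
  90.173.106.0/23 (90.173.106.0 - 90.173.107.255) does not contain 90.173.105.8
  90.173.40.0/21 (90.173.40.0 - 90.173.47.255) does not contain 90.173.105.8
  90.173.112.0/20 (90.173.112.0 - 90.173.127.255) does not contain 90.173.105.8
Longest matching prefix is /17 -> interface ens18.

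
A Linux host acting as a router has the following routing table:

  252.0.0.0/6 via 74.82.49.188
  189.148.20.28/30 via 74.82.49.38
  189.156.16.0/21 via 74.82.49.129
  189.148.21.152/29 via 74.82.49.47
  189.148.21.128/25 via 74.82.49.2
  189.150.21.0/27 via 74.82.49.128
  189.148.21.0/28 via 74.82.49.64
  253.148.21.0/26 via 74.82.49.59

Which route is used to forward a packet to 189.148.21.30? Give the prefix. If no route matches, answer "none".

none

189.148.21.30 is outside every listed prefix and there is no default route.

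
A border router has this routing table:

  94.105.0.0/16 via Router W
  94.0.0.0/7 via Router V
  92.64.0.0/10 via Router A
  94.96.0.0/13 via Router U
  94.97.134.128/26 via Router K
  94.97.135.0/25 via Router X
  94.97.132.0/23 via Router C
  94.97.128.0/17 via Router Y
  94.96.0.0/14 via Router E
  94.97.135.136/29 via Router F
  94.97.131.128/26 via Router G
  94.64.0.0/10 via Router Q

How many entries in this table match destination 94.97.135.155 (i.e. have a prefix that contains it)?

Prefixes containing 94.97.135.155:
  94.0.0.0/7 (94.0.0.0 - 95.255.255.255)
  94.64.0.0/10 (94.64.0.0 - 94.127.255.255)
  94.96.0.0/13 (94.96.0.0 - 94.103.255.255)
  94.96.0.0/14 (94.96.0.0 - 94.99.255.255)
  94.97.128.0/17 (94.97.128.0 - 94.97.255.255)
Total matching entries: 5.

5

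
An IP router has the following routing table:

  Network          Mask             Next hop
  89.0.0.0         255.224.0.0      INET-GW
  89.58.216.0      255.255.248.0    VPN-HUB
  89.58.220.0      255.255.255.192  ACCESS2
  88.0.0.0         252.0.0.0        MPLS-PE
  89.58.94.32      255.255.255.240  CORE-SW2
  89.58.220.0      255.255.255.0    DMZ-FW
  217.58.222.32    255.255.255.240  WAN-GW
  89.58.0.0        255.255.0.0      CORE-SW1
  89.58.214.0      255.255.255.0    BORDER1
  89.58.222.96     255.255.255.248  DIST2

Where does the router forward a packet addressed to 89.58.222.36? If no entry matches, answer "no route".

Routes whose prefix contains 89.58.222.36:
  88.0.0.0/6 (88.0.0.0 - 91.255.255.255) -> MPLS-PE
  89.58.0.0/16 (89.58.0.0 - 89.58.255.255) -> CORE-SW1
  89.58.216.0/21 (89.58.216.0 - 89.58.223.255) -> VPN-HUB
More-specific entries that do NOT match:
  89.58.222.96/29 (89.58.222.96 - 89.58.222.103) does not contain 89.58.222.36
  89.58.94.32/28 (89.58.94.32 - 89.58.94.47) does not contain 89.58.222.36
  217.58.222.32/28 (217.58.222.32 - 217.58.222.47) does not contain 89.58.222.36
  89.58.220.0/26 (89.58.220.0 - 89.58.220.63) does not contain 89.58.222.36
  89.58.220.0/24 (89.58.220.0 - 89.58.220.255) does not contain 89.58.222.36
  89.58.214.0/24 (89.58.214.0 - 89.58.214.255) does not contain 89.58.222.36
Longest matching prefix is /21 -> next hop VPN-HUB.

VPN-HUB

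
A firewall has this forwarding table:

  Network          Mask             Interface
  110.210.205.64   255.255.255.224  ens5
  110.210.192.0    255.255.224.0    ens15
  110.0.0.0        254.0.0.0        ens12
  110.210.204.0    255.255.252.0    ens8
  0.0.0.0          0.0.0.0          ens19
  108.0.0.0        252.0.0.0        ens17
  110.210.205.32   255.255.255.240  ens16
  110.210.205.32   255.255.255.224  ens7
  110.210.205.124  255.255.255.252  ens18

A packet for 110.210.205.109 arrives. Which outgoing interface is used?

ens8

Routes whose prefix contains 110.210.205.109:
  0.0.0.0/0 (default, matches everything) -> ens19
  108.0.0.0/6 (108.0.0.0 - 111.255.255.255) -> ens17
  110.0.0.0/7 (110.0.0.0 - 111.255.255.255) -> ens12
  110.210.192.0/19 (110.210.192.0 - 110.210.223.255) -> ens15
  110.210.204.0/22 (110.210.204.0 - 110.210.207.255) -> ens8
More-specific entries that do NOT match:
  110.210.205.124/30 (110.210.205.124 - 110.210.205.127) does not contain 110.210.205.109
  110.210.205.32/28 (110.210.205.32 - 110.210.205.47) does not contain 110.210.205.109
  110.210.205.64/27 (110.210.205.64 - 110.210.205.95) does not contain 110.210.205.109
  110.210.205.32/27 (110.210.205.32 - 110.210.205.63) does not contain 110.210.205.109
Longest matching prefix is /22 -> interface ens8.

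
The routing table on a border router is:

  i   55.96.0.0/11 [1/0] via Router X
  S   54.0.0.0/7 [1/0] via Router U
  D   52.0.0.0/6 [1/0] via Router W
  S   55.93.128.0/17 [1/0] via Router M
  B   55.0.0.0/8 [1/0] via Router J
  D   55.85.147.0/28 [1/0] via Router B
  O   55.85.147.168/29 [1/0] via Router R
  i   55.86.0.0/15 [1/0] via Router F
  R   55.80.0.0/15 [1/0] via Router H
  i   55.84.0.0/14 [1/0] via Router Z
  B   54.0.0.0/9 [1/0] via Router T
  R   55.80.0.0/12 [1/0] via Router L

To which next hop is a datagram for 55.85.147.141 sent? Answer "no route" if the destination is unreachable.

Router Z

Routes whose prefix contains 55.85.147.141:
  52.0.0.0/6 (52.0.0.0 - 55.255.255.255) -> Router W
  54.0.0.0/7 (54.0.0.0 - 55.255.255.255) -> Router U
  55.0.0.0/8 (55.0.0.0 - 55.255.255.255) -> Router J
  55.80.0.0/12 (55.80.0.0 - 55.95.255.255) -> Router L
  55.84.0.0/14 (55.84.0.0 - 55.87.255.255) -> Router Z
More-specific entries that do NOT match:
  55.85.147.168/29 (55.85.147.168 - 55.85.147.175) does not contain 55.85.147.141
  55.85.147.0/28 (55.85.147.0 - 55.85.147.15) does not contain 55.85.147.141
  55.93.128.0/17 (55.93.128.0 - 55.93.255.255) does not contain 55.85.147.141
  55.86.0.0/15 (55.86.0.0 - 55.87.255.255) does not contain 55.85.147.141
  55.80.0.0/15 (55.80.0.0 - 55.81.255.255) does not contain 55.85.147.141
Longest matching prefix is /14 -> next hop Router Z.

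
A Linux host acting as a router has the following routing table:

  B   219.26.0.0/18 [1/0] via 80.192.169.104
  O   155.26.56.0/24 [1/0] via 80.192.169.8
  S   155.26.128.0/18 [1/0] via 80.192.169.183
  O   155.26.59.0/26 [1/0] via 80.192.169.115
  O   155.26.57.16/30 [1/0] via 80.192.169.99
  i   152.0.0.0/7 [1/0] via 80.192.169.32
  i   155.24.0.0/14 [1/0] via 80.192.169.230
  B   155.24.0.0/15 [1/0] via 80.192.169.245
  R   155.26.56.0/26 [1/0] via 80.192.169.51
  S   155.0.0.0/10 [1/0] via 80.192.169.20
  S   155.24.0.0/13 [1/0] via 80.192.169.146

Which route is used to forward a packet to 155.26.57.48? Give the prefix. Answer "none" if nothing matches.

155.24.0.0/14

Entries matching 155.26.57.48:
  155.0.0.0/10 (155.0.0.0 - 155.63.255.255)
  155.24.0.0/13 (155.24.0.0 - 155.31.255.255)
  155.24.0.0/14 (155.24.0.0 - 155.27.255.255)
Most specific is 155.24.0.0/14.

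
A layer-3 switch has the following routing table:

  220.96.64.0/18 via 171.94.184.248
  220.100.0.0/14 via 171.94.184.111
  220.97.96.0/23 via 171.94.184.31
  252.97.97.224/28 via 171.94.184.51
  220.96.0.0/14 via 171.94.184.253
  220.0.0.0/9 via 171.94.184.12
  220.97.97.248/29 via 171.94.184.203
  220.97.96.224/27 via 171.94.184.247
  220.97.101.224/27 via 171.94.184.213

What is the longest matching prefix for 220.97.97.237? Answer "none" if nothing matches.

Entries matching 220.97.97.237:
  220.0.0.0/9 (220.0.0.0 - 220.127.255.255)
  220.96.0.0/14 (220.96.0.0 - 220.99.255.255)
  220.97.96.0/23 (220.97.96.0 - 220.97.97.255)
Most specific is 220.97.96.0/23.

220.97.96.0/23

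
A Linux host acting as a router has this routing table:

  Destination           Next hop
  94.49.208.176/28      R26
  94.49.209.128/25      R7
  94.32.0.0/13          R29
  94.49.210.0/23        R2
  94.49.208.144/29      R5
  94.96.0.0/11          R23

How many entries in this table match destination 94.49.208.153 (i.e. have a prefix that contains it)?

No listed prefix contains 94.49.208.153.
Total matching entries: 0.

0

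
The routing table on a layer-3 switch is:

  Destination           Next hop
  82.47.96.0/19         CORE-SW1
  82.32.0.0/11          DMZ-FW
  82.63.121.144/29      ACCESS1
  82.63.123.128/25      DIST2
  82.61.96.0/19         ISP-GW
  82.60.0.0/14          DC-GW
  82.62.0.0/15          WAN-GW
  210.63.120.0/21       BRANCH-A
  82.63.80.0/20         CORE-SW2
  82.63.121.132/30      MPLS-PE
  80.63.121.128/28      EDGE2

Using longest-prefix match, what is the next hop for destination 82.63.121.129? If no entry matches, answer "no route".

Routes whose prefix contains 82.63.121.129:
  82.32.0.0/11 (82.32.0.0 - 82.63.255.255) -> DMZ-FW
  82.60.0.0/14 (82.60.0.0 - 82.63.255.255) -> DC-GW
  82.62.0.0/15 (82.62.0.0 - 82.63.255.255) -> WAN-GW
More-specific entries that do NOT match:
  82.63.121.132/30 (82.63.121.132 - 82.63.121.135) does not contain 82.63.121.129
  82.63.121.144/29 (82.63.121.144 - 82.63.121.151) does not contain 82.63.121.129
  80.63.121.128/28 (80.63.121.128 - 80.63.121.143) does not contain 82.63.121.129
  82.63.123.128/25 (82.63.123.128 - 82.63.123.255) does not contain 82.63.121.129
  210.63.120.0/21 (210.63.120.0 - 210.63.127.255) does not contain 82.63.121.129
  82.63.80.0/20 (82.63.80.0 - 82.63.95.255) does not contain 82.63.121.129
  82.47.96.0/19 (82.47.96.0 - 82.47.127.255) does not contain 82.63.121.129
  82.61.96.0/19 (82.61.96.0 - 82.61.127.255) does not contain 82.63.121.129
Longest matching prefix is /15 -> next hop WAN-GW.

WAN-GW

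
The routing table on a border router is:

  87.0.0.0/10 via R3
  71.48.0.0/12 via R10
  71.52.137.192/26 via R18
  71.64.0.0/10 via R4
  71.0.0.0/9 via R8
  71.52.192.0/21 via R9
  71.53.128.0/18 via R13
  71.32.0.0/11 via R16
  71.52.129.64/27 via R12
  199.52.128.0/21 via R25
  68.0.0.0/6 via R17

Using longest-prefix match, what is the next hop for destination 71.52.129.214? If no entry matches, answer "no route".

Routes whose prefix contains 71.52.129.214:
  68.0.0.0/6 (68.0.0.0 - 71.255.255.255) -> R17
  71.0.0.0/9 (71.0.0.0 - 71.127.255.255) -> R8
  71.32.0.0/11 (71.32.0.0 - 71.63.255.255) -> R16
  71.48.0.0/12 (71.48.0.0 - 71.63.255.255) -> R10
More-specific entries that do NOT match:
  71.52.129.64/27 (71.52.129.64 - 71.52.129.95) does not contain 71.52.129.214
  71.52.137.192/26 (71.52.137.192 - 71.52.137.255) does not contain 71.52.129.214
  71.52.192.0/21 (71.52.192.0 - 71.52.199.255) does not contain 71.52.129.214
  199.52.128.0/21 (199.52.128.0 - 199.52.135.255) does not contain 71.52.129.214
  71.53.128.0/18 (71.53.128.0 - 71.53.191.255) does not contain 71.52.129.214
Longest matching prefix is /12 -> next hop R10.

R10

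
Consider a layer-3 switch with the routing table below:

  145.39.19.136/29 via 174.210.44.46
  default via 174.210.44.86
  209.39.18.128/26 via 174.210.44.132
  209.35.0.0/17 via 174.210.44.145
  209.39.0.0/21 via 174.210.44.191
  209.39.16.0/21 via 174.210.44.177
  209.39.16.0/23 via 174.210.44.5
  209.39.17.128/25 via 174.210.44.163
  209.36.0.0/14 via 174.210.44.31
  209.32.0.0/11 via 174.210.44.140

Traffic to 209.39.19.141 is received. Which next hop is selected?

Routes whose prefix contains 209.39.19.141:
  0.0.0.0/0 (default, matches everything) -> 174.210.44.86
  209.32.0.0/11 (209.32.0.0 - 209.63.255.255) -> 174.210.44.140
  209.36.0.0/14 (209.36.0.0 - 209.39.255.255) -> 174.210.44.31
  209.39.16.0/21 (209.39.16.0 - 209.39.23.255) -> 174.210.44.177
More-specific entries that do NOT match:
  145.39.19.136/29 (145.39.19.136 - 145.39.19.143) does not contain 209.39.19.141
  209.39.18.128/26 (209.39.18.128 - 209.39.18.191) does not contain 209.39.19.141
  209.39.17.128/25 (209.39.17.128 - 209.39.17.255) does not contain 209.39.19.141
  209.39.16.0/23 (209.39.16.0 - 209.39.17.255) does not contain 209.39.19.141
Longest matching prefix is /21 -> next hop 174.210.44.177.

174.210.44.177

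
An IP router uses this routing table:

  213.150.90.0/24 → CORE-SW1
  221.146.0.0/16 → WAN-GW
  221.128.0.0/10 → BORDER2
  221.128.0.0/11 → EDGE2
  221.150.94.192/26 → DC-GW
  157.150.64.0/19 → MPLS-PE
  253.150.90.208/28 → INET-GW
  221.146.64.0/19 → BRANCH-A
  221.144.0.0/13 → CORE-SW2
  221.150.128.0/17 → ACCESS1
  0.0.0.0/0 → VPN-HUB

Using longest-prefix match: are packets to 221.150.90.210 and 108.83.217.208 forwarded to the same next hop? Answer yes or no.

no

221.150.90.210: longest match 221.144.0.0/13 -> CORE-SW2
108.83.217.208: longest match 0.0.0.0/0 -> VPN-HUB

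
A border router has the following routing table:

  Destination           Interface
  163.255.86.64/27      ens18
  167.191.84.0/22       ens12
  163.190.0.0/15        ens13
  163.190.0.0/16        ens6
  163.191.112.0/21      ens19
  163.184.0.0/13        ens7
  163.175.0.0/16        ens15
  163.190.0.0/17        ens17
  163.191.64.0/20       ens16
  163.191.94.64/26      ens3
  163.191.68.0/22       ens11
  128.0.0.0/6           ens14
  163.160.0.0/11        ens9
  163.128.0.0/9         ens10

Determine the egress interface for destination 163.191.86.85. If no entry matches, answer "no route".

ens13

Routes whose prefix contains 163.191.86.85:
  163.128.0.0/9 (163.128.0.0 - 163.255.255.255) -> ens10
  163.160.0.0/11 (163.160.0.0 - 163.191.255.255) -> ens9
  163.184.0.0/13 (163.184.0.0 - 163.191.255.255) -> ens7
  163.190.0.0/15 (163.190.0.0 - 163.191.255.255) -> ens13
More-specific entries that do NOT match:
  163.255.86.64/27 (163.255.86.64 - 163.255.86.95) does not contain 163.191.86.85
  163.191.94.64/26 (163.191.94.64 - 163.191.94.127) does not contain 163.191.86.85
  167.191.84.0/22 (167.191.84.0 - 167.191.87.255) does not contain 163.191.86.85
  163.191.68.0/22 (163.191.68.0 - 163.191.71.255) does not contain 163.191.86.85
  163.191.112.0/21 (163.191.112.0 - 163.191.119.255) does not contain 163.191.86.85
  163.191.64.0/20 (163.191.64.0 - 163.191.79.255) does not contain 163.191.86.85
  163.190.0.0/17 (163.190.0.0 - 163.190.127.255) does not contain 163.191.86.85
  163.190.0.0/16 (163.190.0.0 - 163.190.255.255) does not contain 163.191.86.85
  163.175.0.0/16 (163.175.0.0 - 163.175.255.255) does not contain 163.191.86.85
Longest matching prefix is /15 -> interface ens13.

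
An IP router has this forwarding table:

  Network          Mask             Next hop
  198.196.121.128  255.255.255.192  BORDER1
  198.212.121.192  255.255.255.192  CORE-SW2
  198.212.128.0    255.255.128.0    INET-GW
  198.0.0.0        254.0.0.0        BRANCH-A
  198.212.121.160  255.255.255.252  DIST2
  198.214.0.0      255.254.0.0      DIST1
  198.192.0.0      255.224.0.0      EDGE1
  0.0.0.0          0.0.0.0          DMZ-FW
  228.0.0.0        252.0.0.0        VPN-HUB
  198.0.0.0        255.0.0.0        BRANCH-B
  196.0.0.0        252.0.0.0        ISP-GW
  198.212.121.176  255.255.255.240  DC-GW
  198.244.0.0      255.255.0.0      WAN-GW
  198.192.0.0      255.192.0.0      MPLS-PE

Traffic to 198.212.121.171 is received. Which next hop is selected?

EDGE1

Routes whose prefix contains 198.212.121.171:
  0.0.0.0/0 (default, matches everything) -> DMZ-FW
  196.0.0.0/6 (196.0.0.0 - 199.255.255.255) -> ISP-GW
  198.0.0.0/7 (198.0.0.0 - 199.255.255.255) -> BRANCH-A
  198.0.0.0/8 (198.0.0.0 - 198.255.255.255) -> BRANCH-B
  198.192.0.0/10 (198.192.0.0 - 198.255.255.255) -> MPLS-PE
  198.192.0.0/11 (198.192.0.0 - 198.223.255.255) -> EDGE1
More-specific entries that do NOT match:
  198.212.121.160/30 (198.212.121.160 - 198.212.121.163) does not contain 198.212.121.171
  198.212.121.176/28 (198.212.121.176 - 198.212.121.191) does not contain 198.212.121.171
  198.196.121.128/26 (198.196.121.128 - 198.196.121.191) does not contain 198.212.121.171
  198.212.121.192/26 (198.212.121.192 - 198.212.121.255) does not contain 198.212.121.171
  198.212.128.0/17 (198.212.128.0 - 198.212.255.255) does not contain 198.212.121.171
  198.244.0.0/16 (198.244.0.0 - 198.244.255.255) does not contain 198.212.121.171
  198.214.0.0/15 (198.214.0.0 - 198.215.255.255) does not contain 198.212.121.171
Longest matching prefix is /11 -> next hop EDGE1.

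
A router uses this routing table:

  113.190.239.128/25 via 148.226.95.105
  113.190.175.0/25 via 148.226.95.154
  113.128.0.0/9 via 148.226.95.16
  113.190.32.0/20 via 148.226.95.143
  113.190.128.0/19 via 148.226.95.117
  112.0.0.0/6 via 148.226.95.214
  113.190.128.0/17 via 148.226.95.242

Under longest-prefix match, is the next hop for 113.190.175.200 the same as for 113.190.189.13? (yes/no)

yes

113.190.175.200: longest match 113.190.128.0/17 -> 148.226.95.242
113.190.189.13: longest match 113.190.128.0/17 -> 148.226.95.242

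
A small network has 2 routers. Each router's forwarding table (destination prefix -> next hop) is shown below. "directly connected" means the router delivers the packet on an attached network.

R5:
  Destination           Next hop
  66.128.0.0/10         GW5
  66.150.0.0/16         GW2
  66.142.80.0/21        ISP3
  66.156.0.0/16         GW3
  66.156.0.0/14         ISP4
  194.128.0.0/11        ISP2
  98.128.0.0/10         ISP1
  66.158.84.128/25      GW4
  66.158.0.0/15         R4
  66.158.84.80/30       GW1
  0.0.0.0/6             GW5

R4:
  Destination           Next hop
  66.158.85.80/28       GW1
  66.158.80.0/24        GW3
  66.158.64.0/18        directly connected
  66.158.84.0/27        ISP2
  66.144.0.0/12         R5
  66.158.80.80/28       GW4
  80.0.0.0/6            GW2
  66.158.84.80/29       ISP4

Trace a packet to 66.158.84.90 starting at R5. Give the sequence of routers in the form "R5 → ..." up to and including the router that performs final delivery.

At R5: longest match for 66.158.84.90 is 66.158.0.0/15 -> R4
At R4: longest match for 66.158.84.90 is 66.158.64.0/18 -> directly connected

R5 → R4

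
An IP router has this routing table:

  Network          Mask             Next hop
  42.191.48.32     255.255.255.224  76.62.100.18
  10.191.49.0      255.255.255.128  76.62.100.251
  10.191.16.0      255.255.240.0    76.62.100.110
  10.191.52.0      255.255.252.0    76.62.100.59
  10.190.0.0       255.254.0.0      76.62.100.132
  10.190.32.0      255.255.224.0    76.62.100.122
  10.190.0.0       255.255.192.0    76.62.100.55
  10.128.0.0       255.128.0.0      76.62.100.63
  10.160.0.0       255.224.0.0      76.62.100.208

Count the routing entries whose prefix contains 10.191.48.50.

Prefixes containing 10.191.48.50:
  10.128.0.0/9 (10.128.0.0 - 10.255.255.255)
  10.160.0.0/11 (10.160.0.0 - 10.191.255.255)
  10.190.0.0/15 (10.190.0.0 - 10.191.255.255)
Total matching entries: 3.

3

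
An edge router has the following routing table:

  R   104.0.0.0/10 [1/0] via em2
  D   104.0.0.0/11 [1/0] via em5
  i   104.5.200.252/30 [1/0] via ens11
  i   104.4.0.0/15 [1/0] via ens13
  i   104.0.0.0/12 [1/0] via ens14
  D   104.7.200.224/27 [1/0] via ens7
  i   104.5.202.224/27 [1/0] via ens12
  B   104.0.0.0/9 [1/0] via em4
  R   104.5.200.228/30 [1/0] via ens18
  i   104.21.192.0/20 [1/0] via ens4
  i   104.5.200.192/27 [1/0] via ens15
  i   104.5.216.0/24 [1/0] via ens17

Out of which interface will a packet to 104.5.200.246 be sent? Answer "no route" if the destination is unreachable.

ens13

Routes whose prefix contains 104.5.200.246:
  104.0.0.0/9 (104.0.0.0 - 104.127.255.255) -> em4
  104.0.0.0/10 (104.0.0.0 - 104.63.255.255) -> em2
  104.0.0.0/11 (104.0.0.0 - 104.31.255.255) -> em5
  104.0.0.0/12 (104.0.0.0 - 104.15.255.255) -> ens14
  104.4.0.0/15 (104.4.0.0 - 104.5.255.255) -> ens13
More-specific entries that do NOT match:
  104.5.200.252/30 (104.5.200.252 - 104.5.200.255) does not contain 104.5.200.246
  104.5.200.228/30 (104.5.200.228 - 104.5.200.231) does not contain 104.5.200.246
  104.7.200.224/27 (104.7.200.224 - 104.7.200.255) does not contain 104.5.200.246
  104.5.202.224/27 (104.5.202.224 - 104.5.202.255) does not contain 104.5.200.246
  104.5.200.192/27 (104.5.200.192 - 104.5.200.223) does not contain 104.5.200.246
  104.5.216.0/24 (104.5.216.0 - 104.5.216.255) does not contain 104.5.200.246
  104.21.192.0/20 (104.21.192.0 - 104.21.207.255) does not contain 104.5.200.246
Longest matching prefix is /15 -> interface ens13.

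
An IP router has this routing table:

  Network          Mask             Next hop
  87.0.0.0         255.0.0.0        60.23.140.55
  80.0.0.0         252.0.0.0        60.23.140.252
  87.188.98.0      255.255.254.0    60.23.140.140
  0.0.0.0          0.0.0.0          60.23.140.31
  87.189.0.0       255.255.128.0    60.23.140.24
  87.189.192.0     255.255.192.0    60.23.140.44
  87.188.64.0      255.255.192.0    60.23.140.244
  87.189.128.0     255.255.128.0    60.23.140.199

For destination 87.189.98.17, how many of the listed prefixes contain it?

3

Prefixes containing 87.189.98.17:
  0.0.0.0/0 (default, matches everything)
  87.0.0.0/8 (87.0.0.0 - 87.255.255.255)
  87.189.0.0/17 (87.189.0.0 - 87.189.127.255)
Total matching entries: 3.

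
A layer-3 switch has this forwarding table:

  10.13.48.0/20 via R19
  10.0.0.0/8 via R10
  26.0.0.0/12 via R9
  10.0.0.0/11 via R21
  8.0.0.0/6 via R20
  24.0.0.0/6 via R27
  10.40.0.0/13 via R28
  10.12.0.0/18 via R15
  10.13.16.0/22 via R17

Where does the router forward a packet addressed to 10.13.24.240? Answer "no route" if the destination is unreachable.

R21

Routes whose prefix contains 10.13.24.240:
  8.0.0.0/6 (8.0.0.0 - 11.255.255.255) -> R20
  10.0.0.0/8 (10.0.0.0 - 10.255.255.255) -> R10
  10.0.0.0/11 (10.0.0.0 - 10.31.255.255) -> R21
More-specific entries that do NOT match:
  10.13.16.0/22 (10.13.16.0 - 10.13.19.255) does not contain 10.13.24.240
  10.13.48.0/20 (10.13.48.0 - 10.13.63.255) does not contain 10.13.24.240
  10.12.0.0/18 (10.12.0.0 - 10.12.63.255) does not contain 10.13.24.240
  10.40.0.0/13 (10.40.0.0 - 10.47.255.255) does not contain 10.13.24.240
  26.0.0.0/12 (26.0.0.0 - 26.15.255.255) does not contain 10.13.24.240
Longest matching prefix is /11 -> next hop R21.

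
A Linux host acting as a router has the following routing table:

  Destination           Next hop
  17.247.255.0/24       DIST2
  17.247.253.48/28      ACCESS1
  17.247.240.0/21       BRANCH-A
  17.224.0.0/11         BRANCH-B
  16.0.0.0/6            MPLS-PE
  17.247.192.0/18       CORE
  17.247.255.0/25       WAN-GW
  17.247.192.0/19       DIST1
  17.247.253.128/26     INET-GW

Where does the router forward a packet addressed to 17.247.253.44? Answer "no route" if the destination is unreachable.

Routes whose prefix contains 17.247.253.44:
  16.0.0.0/6 (16.0.0.0 - 19.255.255.255) -> MPLS-PE
  17.224.0.0/11 (17.224.0.0 - 17.255.255.255) -> BRANCH-B
  17.247.192.0/18 (17.247.192.0 - 17.247.255.255) -> CORE
More-specific entries that do NOT match:
  17.247.253.48/28 (17.247.253.48 - 17.247.253.63) does not contain 17.247.253.44
  17.247.253.128/26 (17.247.253.128 - 17.247.253.191) does not contain 17.247.253.44
  17.247.255.0/25 (17.247.255.0 - 17.247.255.127) does not contain 17.247.253.44
  17.247.255.0/24 (17.247.255.0 - 17.247.255.255) does not contain 17.247.253.44
  17.247.240.0/21 (17.247.240.0 - 17.247.247.255) does not contain 17.247.253.44
  17.247.192.0/19 (17.247.192.0 - 17.247.223.255) does not contain 17.247.253.44
Longest matching prefix is /18 -> next hop CORE.

CORE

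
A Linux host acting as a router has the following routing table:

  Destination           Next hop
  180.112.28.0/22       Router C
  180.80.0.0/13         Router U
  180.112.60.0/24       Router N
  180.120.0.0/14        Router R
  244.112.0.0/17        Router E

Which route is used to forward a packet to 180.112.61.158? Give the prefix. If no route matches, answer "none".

none

180.112.61.158 is outside every listed prefix and there is no default route.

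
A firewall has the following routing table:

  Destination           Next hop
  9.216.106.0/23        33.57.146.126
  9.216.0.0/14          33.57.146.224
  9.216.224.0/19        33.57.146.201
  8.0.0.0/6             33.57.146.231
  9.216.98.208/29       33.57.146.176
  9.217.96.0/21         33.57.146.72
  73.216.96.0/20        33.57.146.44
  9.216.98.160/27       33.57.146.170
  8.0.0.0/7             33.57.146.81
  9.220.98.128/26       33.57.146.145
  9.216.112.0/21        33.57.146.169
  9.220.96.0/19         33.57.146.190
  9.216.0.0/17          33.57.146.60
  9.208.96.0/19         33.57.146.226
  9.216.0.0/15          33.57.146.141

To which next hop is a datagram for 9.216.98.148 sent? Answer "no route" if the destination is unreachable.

33.57.146.60

Routes whose prefix contains 9.216.98.148:
  8.0.0.0/6 (8.0.0.0 - 11.255.255.255) -> 33.57.146.231
  8.0.0.0/7 (8.0.0.0 - 9.255.255.255) -> 33.57.146.81
  9.216.0.0/14 (9.216.0.0 - 9.219.255.255) -> 33.57.146.224
  9.216.0.0/15 (9.216.0.0 - 9.217.255.255) -> 33.57.146.141
  9.216.0.0/17 (9.216.0.0 - 9.216.127.255) -> 33.57.146.60
More-specific entries that do NOT match:
  9.216.98.208/29 (9.216.98.208 - 9.216.98.215) does not contain 9.216.98.148
  9.216.98.160/27 (9.216.98.160 - 9.216.98.191) does not contain 9.216.98.148
  9.220.98.128/26 (9.220.98.128 - 9.220.98.191) does not contain 9.216.98.148
  9.216.106.0/23 (9.216.106.0 - 9.216.107.255) does not contain 9.216.98.148
  9.217.96.0/21 (9.217.96.0 - 9.217.103.255) does not contain 9.216.98.148
  9.216.112.0/21 (9.216.112.0 - 9.216.119.255) does not contain 9.216.98.148
  73.216.96.0/20 (73.216.96.0 - 73.216.111.255) does not contain 9.216.98.148
  9.216.224.0/19 (9.216.224.0 - 9.216.255.255) does not contain 9.216.98.148
  9.220.96.0/19 (9.220.96.0 - 9.220.127.255) does not contain 9.216.98.148
  9.208.96.0/19 (9.208.96.0 - 9.208.127.255) does not contain 9.216.98.148
Longest matching prefix is /17 -> next hop 33.57.146.60.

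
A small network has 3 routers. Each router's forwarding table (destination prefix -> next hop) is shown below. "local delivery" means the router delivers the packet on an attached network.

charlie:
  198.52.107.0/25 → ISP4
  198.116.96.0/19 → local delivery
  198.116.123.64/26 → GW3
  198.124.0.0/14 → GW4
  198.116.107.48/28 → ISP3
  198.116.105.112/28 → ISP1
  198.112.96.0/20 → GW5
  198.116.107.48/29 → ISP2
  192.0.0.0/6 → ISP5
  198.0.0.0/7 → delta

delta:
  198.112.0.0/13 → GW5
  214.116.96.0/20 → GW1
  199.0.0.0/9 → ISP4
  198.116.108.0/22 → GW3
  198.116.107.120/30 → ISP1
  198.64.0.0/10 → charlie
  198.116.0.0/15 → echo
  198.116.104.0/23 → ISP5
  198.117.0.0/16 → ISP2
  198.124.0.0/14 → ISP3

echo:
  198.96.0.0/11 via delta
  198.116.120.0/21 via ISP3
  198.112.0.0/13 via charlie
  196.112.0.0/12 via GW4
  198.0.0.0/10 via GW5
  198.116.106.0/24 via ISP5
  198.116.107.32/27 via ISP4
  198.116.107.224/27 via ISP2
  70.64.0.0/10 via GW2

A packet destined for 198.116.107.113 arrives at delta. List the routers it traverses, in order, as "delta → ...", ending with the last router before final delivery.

At delta: longest match for 198.116.107.113 is 198.116.0.0/15 -> echo
At echo: longest match for 198.116.107.113 is 198.112.0.0/13 -> charlie
At charlie: longest match for 198.116.107.113 is 198.116.96.0/19 -> local delivery

delta → echo → charlie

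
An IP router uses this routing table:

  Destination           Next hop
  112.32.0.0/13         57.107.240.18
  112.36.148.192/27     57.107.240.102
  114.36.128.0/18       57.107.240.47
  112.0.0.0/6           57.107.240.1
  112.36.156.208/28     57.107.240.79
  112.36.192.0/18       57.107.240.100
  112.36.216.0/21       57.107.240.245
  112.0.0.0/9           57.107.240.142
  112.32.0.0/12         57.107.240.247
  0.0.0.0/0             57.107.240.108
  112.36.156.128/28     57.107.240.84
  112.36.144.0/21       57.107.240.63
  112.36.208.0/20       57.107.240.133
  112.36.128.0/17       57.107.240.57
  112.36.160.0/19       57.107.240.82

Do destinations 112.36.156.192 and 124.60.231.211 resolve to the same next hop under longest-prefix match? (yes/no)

112.36.156.192: longest match 112.36.128.0/17 -> 57.107.240.57
124.60.231.211: longest match 0.0.0.0/0 -> 57.107.240.108

no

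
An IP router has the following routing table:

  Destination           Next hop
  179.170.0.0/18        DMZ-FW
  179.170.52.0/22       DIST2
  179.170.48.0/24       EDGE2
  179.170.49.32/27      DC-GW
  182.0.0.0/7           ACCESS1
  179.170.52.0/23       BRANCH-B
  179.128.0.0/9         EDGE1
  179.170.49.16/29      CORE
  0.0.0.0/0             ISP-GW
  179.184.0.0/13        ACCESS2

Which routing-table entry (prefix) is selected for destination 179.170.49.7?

179.170.0.0/18

Entries matching 179.170.49.7:
  0.0.0.0/0 (default, matches everything)
  179.128.0.0/9 (179.128.0.0 - 179.255.255.255)
  179.170.0.0/18 (179.170.0.0 - 179.170.63.255)
Most specific is 179.170.0.0/18.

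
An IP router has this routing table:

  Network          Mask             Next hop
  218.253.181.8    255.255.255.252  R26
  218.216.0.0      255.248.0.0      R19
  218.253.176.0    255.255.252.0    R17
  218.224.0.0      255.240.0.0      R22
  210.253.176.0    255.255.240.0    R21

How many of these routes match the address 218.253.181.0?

No listed prefix contains 218.253.181.0.
Total matching entries: 0.

0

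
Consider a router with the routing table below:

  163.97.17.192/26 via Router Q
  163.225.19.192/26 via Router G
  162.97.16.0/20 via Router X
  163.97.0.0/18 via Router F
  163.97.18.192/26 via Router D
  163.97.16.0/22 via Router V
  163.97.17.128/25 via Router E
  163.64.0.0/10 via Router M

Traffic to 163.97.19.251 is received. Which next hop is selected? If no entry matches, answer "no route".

Router V

Routes whose prefix contains 163.97.19.251:
  163.64.0.0/10 (163.64.0.0 - 163.127.255.255) -> Router M
  163.97.0.0/18 (163.97.0.0 - 163.97.63.255) -> Router F
  163.97.16.0/22 (163.97.16.0 - 163.97.19.255) -> Router V
More-specific entries that do NOT match:
  163.97.17.192/26 (163.97.17.192 - 163.97.17.255) does not contain 163.97.19.251
  163.225.19.192/26 (163.225.19.192 - 163.225.19.255) does not contain 163.97.19.251
  163.97.18.192/26 (163.97.18.192 - 163.97.18.255) does not contain 163.97.19.251
  163.97.17.128/25 (163.97.17.128 - 163.97.17.255) does not contain 163.97.19.251
Longest matching prefix is /22 -> next hop Router V.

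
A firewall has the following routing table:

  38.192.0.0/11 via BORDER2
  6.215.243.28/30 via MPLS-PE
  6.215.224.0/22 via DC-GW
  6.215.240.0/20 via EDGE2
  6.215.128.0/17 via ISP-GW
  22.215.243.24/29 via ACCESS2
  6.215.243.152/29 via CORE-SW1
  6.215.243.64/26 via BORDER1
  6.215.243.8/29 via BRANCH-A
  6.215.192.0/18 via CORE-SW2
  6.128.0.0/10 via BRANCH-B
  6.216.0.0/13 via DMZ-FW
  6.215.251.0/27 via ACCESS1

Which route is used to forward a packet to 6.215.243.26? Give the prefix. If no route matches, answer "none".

Entries matching 6.215.243.26:
  6.215.128.0/17 (6.215.128.0 - 6.215.255.255)
  6.215.192.0/18 (6.215.192.0 - 6.215.255.255)
  6.215.240.0/20 (6.215.240.0 - 6.215.255.255)
Most specific is 6.215.240.0/20.

6.215.240.0/20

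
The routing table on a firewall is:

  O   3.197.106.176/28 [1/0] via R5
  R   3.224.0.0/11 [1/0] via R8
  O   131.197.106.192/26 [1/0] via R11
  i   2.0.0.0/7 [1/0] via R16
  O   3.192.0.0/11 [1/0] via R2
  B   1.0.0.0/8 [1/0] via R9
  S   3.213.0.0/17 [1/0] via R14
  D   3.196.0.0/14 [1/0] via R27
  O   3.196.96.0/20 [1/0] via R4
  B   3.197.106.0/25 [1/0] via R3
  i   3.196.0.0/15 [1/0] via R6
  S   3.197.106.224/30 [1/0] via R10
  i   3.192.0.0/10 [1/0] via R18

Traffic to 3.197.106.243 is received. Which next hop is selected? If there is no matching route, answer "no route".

Routes whose prefix contains 3.197.106.243:
  2.0.0.0/7 (2.0.0.0 - 3.255.255.255) -> R16
  3.192.0.0/10 (3.192.0.0 - 3.255.255.255) -> R18
  3.192.0.0/11 (3.192.0.0 - 3.223.255.255) -> R2
  3.196.0.0/14 (3.196.0.0 - 3.199.255.255) -> R27
  3.196.0.0/15 (3.196.0.0 - 3.197.255.255) -> R6
More-specific entries that do NOT match:
  3.197.106.224/30 (3.197.106.224 - 3.197.106.227) does not contain 3.197.106.243
  3.197.106.176/28 (3.197.106.176 - 3.197.106.191) does not contain 3.197.106.243
  131.197.106.192/26 (131.197.106.192 - 131.197.106.255) does not contain 3.197.106.243
  3.197.106.0/25 (3.197.106.0 - 3.197.106.127) does not contain 3.197.106.243
  3.196.96.0/20 (3.196.96.0 - 3.196.111.255) does not contain 3.197.106.243
  3.213.0.0/17 (3.213.0.0 - 3.213.127.255) does not contain 3.197.106.243
Longest matching prefix is /15 -> next hop R6.

R6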